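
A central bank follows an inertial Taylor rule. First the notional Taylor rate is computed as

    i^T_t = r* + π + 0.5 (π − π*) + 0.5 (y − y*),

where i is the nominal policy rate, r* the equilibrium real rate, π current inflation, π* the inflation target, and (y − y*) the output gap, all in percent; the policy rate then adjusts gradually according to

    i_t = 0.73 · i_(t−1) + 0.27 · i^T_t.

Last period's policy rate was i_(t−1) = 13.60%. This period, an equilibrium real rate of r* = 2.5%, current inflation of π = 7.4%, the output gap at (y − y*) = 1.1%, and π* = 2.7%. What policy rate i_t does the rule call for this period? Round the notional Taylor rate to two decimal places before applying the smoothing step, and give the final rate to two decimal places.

13.38%

i^T_t = 2.5 + 7.4 + 0.5 × (7.4 − 2.7) + 0.5 × 1.1
   = 2.5 + 7.4 + 2.35 + 0.55 = 12.80
i_t = 0.73 × 13.60 + 0.27 × 12.80 = 9.928 + 3.456 = 13.38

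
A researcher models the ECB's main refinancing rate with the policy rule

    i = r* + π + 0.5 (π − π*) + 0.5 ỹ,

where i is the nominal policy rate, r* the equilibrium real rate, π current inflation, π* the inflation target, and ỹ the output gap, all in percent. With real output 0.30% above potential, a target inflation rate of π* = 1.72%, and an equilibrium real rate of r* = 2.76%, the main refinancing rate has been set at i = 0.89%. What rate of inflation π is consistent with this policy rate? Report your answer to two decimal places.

Output 0.30% above potential → ỹ = 0.30.
Collecting π: i = r* + (1 + 0.5) π − 0.5 π* + 0.5 ỹ
1.5 π = 0.89 − 2.76 + 0.5 × 1.72 − 0.5 × 0.30 = -1.16
π = -1.16 / 1.5 = -0.77

-0.77%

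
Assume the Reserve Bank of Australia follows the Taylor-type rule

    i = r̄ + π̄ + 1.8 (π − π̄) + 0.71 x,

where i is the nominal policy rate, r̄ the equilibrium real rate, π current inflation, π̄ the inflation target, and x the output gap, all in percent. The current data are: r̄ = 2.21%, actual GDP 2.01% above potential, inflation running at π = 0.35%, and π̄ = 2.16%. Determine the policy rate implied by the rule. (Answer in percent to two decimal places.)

2.54%

Output 2.01% above potential → x = 2.01.
i = 2.21 + 2.16 + 1.8 × (0.35 − 2.16) + 0.71 × 2.01
   = 2.21 + 2.16 − 3.258 + 1.4271 = 2.54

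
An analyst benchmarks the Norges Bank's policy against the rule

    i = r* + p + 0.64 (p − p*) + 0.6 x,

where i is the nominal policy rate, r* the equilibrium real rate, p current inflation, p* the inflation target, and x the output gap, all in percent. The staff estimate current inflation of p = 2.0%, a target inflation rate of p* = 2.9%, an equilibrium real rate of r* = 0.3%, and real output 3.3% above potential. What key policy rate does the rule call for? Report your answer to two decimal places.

Output 3.3% above potential → x = 3.3.
i = 0.3 + 2.0 + 0.64 × (2.0 − 2.9) + 0.6 × 3.3
   = 0.3 + 2 − 0.576 + 1.98 = 3.70

3.70%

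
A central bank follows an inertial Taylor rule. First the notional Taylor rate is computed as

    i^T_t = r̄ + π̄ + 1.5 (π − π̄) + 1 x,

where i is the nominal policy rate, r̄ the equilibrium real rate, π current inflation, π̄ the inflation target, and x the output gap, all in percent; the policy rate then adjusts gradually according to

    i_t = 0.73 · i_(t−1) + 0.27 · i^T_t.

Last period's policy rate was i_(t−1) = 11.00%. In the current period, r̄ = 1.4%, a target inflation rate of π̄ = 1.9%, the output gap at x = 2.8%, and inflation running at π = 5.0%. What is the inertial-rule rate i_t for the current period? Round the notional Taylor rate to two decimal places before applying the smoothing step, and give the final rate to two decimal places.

i^T_t = 1.4 + 1.9 + 1.5 × (5.0 − 1.9) + 1 × 2.8
   = 1.4 + 1.9 + 4.65 + 2.8 = 10.75
i_t = 0.73 × 11.00 + 0.27 × 10.75 = 8.03 + 2.9025 = 10.93

10.93%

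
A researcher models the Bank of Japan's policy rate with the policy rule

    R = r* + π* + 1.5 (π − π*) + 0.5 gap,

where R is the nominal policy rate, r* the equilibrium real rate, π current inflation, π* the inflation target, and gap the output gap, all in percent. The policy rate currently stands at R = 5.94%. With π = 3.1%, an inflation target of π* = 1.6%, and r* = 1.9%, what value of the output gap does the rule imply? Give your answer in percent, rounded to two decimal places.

0.38%

0.5 gap = 5.94 − 1.9 − 1.6 − 1.5 × (3.1 − 1.6) = 0.19
gap = 0.19 / 0.5 = 0.38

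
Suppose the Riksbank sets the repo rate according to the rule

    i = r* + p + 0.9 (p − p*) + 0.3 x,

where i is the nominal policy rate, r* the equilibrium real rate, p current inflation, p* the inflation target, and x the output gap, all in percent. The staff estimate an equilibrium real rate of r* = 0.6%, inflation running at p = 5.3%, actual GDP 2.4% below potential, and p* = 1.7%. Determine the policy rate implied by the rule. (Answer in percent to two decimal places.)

8.42%

Output 2.4% below potential → x = -2.4.
i = 0.6 + 5.3 + 0.9 × (5.3 − 1.7) + 0.3 × (-2.4)
   = 0.6 + 5.3 + 3.24 − 0.72 = 8.42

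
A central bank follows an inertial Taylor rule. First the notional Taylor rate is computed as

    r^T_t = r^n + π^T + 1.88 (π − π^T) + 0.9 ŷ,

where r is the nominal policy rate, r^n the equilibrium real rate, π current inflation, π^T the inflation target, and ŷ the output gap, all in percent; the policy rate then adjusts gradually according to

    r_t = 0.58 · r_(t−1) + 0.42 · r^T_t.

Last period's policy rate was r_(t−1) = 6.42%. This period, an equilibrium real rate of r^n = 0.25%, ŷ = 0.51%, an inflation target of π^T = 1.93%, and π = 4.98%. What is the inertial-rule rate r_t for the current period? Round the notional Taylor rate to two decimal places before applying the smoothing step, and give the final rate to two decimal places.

7.24%

r^T_t = 0.25 + 1.93 + 1.88 × (4.98 − 1.93) + 0.9 × 0.51
   = 0.25 + 1.93 + 5.734 + 0.459 = 8.37
r_t = 0.58 × 6.42 + 0.42 × 8.37 = 3.7236 + 3.5154 = 7.24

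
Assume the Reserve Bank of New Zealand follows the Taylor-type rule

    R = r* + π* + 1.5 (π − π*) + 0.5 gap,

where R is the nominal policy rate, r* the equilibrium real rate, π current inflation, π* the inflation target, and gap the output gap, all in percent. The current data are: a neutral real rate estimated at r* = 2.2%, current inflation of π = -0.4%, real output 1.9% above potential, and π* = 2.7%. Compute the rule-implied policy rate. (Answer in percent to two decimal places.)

1.20%

Output 1.9% above potential → gap = 1.9.
R = 2.2 + 2.7 + 1.5 × (-0.4 − 2.7) + 0.5 × 1.9
   = 2.2 + 2.7 − 4.65 + 0.95 = 1.20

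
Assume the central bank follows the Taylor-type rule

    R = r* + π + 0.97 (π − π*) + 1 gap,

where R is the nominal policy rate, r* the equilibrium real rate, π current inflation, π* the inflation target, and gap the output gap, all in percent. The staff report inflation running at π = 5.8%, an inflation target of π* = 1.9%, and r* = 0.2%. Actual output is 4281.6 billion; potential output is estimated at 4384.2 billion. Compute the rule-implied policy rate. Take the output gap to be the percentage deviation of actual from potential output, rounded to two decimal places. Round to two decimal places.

Output gap = 100 × (4281.6 − 4384.2) / 4384.2 = -2.34%.
R = 0.20 + 5.80 + 0.97 × (5.80 − 1.90) + 1 × (-2.34)
   = 0.20 + 5.8 + 3.783 − 2.34 = 7.44

7.44%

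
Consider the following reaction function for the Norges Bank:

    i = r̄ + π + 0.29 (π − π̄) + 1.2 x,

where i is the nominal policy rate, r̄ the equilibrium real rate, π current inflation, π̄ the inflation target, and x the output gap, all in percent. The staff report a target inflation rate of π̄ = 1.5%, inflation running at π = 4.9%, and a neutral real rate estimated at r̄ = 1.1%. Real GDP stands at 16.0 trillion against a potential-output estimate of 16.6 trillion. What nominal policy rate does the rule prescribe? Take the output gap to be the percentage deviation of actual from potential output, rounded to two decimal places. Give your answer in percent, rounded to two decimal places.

2.65%

Output gap = 100 × (16.0 − 16.6) / 16.6 = -3.61%.
i = 1.10 + 4.90 + 0.29 × (4.90 − 1.50) + 1.2 × (-3.61)
   = 1.10 + 4.9 + 0.986 − 4.332 = 2.65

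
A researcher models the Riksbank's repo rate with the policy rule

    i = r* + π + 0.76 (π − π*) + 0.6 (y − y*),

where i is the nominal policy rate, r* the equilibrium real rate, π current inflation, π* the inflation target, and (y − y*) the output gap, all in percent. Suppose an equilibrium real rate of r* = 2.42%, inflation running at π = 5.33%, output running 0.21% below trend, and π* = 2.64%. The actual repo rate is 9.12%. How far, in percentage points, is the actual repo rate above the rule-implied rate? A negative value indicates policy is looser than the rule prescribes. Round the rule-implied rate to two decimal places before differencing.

-0.55 pp

Output 0.21% below potential → (y − y*) = -0.21.
i = 2.42 + 5.33 + 0.76 × (5.33 − 2.64) + 0.6 × (-0.21)
   = 2.42 + 5.33 + 2.0444 − 0.126 = 9.67
Deviation = 9.12 − 9.67 = -0.55 pp.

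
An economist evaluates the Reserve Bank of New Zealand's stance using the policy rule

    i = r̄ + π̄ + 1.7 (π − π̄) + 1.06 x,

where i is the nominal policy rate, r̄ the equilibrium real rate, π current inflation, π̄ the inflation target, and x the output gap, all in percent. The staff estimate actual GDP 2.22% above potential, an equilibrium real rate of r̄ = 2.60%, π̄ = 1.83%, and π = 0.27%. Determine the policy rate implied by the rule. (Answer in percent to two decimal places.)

Output 2.22% above potential → x = 2.22.
i = 2.60 + 1.83 + 1.7 × (0.27 − 1.83) + 1.06 × 2.22
   = 2.60 + 1.83 − 2.652 + 2.3532 = 4.13

4.13%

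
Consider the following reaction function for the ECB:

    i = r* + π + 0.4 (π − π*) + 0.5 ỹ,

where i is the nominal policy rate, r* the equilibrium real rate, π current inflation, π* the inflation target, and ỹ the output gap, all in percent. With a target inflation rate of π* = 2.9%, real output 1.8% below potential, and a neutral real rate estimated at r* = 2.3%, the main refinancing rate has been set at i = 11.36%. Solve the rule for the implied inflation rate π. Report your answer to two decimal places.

7.94%

Output 1.8% below potential → ỹ = -1.8.
Collecting π: i = r* + (1 + 0.4) π − 0.4 π* + 0.5 ỹ
1.4 π = 11.36 − 2.3 + 0.4 × 2.9 − 0.5 × (-1.8) = 11.12
π = 11.12 / 1.4 = 7.94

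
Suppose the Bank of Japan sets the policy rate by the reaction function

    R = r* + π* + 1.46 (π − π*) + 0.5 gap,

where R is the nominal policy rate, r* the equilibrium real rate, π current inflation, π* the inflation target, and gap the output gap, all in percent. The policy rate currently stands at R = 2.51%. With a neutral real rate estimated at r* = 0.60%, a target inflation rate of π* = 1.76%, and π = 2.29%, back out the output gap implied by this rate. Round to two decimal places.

0.5 gap = 2.51 − 0.60 − 1.76 − 1.46 × (2.29 − 1.76) = -0.6238
gap = -0.6238 / 0.5 = -1.25

-1.25%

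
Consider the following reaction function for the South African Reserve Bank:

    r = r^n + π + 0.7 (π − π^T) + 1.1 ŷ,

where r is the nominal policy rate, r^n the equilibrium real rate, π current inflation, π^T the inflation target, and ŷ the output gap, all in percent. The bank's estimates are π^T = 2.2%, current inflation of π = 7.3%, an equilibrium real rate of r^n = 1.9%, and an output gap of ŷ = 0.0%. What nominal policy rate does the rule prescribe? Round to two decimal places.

12.77%

r = 1.9 + 7.3 + 0.7 × (7.3 − 2.2) + 1.1 × 0.0
   = 1.9 + 7.3 + 3.57 + 0 = 12.77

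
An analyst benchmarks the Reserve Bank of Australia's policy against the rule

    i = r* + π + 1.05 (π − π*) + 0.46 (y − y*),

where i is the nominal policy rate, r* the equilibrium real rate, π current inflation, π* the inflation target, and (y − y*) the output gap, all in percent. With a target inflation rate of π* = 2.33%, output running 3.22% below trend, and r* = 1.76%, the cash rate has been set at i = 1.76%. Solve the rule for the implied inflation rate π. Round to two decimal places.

Output 3.22% below potential → (y − y*) = -3.22.
Collecting π: i = r* + (1 + 1.05) π − 1.05 π* + 0.46 (y − y*)
2.05 π = 1.76 − 1.76 + 1.05 × 2.33 − 0.46 × (-3.22) = 3.9277
π = 3.9277 / 2.05 = 1.92

1.92%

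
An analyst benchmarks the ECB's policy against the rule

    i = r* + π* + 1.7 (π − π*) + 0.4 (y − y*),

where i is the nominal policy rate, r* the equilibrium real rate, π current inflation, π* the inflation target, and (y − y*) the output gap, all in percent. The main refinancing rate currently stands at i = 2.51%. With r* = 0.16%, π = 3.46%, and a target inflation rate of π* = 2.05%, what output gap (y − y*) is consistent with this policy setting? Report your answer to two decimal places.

0.4 (y − y*) = 2.51 − 0.16 − 2.05 − 1.7 × (3.46 − 2.05) = -2.097
(y − y*) = -2.097 / 0.4 = -5.24

-5.24%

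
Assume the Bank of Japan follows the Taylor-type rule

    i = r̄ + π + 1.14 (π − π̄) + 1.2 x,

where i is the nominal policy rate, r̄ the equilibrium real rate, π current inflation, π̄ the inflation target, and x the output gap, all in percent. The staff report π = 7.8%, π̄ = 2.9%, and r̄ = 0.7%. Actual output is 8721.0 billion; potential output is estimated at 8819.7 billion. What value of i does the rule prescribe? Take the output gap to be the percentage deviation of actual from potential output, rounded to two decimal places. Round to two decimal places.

Output gap = 100 × (8721.0 − 8819.7) / 8819.7 = -1.12%.
i = 0.70 + 7.80 + 1.14 × (7.80 − 2.90) + 1.2 × (-1.12)
   = 0.70 + 7.8 + 5.586 − 1.344 = 12.74

12.74%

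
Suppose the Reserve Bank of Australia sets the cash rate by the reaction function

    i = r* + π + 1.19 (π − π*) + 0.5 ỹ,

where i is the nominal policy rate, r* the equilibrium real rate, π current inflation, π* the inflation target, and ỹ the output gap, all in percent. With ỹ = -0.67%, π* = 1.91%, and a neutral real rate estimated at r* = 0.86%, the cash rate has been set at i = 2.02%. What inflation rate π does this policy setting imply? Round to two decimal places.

1.72%

Collecting π: i = r* + (1 + 1.19) π − 1.19 π* + 0.5 ỹ
2.19 π = 2.02 − 0.86 + 1.19 × 1.91 − 0.5 × (-0.67) = 3.7679
π = 3.7679 / 2.19 = 1.72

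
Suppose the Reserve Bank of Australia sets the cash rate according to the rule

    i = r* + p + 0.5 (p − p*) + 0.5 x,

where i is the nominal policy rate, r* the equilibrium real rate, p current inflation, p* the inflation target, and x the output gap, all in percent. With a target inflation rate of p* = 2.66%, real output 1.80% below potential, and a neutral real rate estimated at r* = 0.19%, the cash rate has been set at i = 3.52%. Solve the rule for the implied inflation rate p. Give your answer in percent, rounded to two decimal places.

3.71%

Output 1.80% below potential → x = -1.80.
Collecting p: i = r* + (1 + 0.5) p − 0.5 p* + 0.5 x
1.5 p = 3.52 − 0.19 + 0.5 × 2.66 − 0.5 × (-1.80) = 5.56
p = 5.56 / 1.5 = 3.71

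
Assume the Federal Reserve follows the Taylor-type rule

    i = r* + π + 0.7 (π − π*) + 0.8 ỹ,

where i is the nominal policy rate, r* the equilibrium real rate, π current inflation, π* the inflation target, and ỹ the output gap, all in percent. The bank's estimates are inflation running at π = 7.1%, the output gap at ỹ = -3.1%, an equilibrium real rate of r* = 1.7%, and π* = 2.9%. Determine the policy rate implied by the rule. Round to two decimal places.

i = 1.7 + 7.1 + 0.7 × (7.1 − 2.9) + 0.8 × (-3.1)
   = 1.7 + 7.1 + 2.94 − 2.48 = 9.26

9.26%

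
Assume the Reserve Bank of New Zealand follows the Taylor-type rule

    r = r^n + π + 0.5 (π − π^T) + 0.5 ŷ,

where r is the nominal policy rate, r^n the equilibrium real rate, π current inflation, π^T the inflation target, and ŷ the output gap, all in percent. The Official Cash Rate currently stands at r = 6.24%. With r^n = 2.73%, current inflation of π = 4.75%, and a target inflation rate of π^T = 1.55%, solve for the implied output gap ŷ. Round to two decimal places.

0.5 ŷ = 6.24 − 2.73 − 4.75 − 0.5 × (4.75 − 1.55) = -2.84
ŷ = -2.84 / 0.5 = -5.68

-5.68%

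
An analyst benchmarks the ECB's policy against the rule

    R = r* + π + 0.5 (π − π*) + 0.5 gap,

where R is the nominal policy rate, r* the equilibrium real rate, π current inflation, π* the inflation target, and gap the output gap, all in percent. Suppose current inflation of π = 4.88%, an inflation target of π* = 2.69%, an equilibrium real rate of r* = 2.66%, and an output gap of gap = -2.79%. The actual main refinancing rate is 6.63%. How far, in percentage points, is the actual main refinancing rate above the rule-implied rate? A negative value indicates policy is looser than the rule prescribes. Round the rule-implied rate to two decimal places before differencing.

-0.61 pp

R = 2.66 + 4.88 + 0.5 × (4.88 − 2.69) + 0.5 × (-2.79)
   = 2.66 + 4.88 + 1.095 − 1.395 = 7.24
Deviation = 6.63 − 7.24 = -0.61 pp.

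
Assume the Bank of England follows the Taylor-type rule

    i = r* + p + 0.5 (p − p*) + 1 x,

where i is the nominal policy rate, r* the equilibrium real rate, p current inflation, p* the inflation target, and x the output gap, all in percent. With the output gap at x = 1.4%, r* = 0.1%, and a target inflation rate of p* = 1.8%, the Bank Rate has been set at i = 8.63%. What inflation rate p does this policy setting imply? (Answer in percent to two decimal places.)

5.35%

Collecting p: i = r* + (1 + 0.5) p − 0.5 p* + 1 x
1.5 p = 8.63 − 0.1 + 0.5 × 1.8 − 1 × 1.4 = 8.03
p = 8.03 / 1.5 = 5.35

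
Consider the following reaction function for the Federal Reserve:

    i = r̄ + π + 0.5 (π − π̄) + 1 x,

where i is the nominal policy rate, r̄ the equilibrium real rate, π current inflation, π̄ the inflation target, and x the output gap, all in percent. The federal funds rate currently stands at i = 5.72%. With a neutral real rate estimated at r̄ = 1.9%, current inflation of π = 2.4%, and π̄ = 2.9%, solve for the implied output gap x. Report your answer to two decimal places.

1.67%

1 x = 5.72 − 1.9 − 2.4 − 0.5 × (2.4 − 2.9) = 1.67
x = 1.67 / 1 = 1.67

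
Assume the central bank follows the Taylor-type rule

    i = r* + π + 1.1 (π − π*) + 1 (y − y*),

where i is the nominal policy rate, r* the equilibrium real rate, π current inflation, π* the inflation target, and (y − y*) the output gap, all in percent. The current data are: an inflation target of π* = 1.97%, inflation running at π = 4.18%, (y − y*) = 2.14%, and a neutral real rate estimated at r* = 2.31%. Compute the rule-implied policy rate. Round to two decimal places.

11.06%

i = 2.31 + 4.18 + 1.1 × (4.18 − 1.97) + 1 × 2.14
   = 2.31 + 4.18 + 2.431 + 2.14 = 11.06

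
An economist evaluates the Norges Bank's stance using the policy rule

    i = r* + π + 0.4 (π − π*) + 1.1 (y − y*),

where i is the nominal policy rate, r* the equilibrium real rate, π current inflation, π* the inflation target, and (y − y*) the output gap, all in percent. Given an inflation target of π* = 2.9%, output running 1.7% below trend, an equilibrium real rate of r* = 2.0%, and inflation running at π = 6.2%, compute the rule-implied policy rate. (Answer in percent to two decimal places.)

Output 1.7% below potential → (y − y*) = -1.7.
i = 2.0 + 6.2 + 0.4 × (6.2 − 2.9) + 1.1 × (-1.7)
   = 2.0 + 6.2 + 1.32 − 1.87 = 7.65

7.65%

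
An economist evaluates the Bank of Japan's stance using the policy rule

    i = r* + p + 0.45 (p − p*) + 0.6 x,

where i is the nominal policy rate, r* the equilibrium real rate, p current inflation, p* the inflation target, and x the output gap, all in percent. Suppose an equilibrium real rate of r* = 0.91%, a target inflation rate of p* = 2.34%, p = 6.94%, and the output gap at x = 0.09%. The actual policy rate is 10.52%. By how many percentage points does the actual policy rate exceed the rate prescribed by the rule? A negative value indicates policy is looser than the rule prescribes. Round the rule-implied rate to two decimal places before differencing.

0.55 pp

i = 0.91 + 6.94 + 0.45 × (6.94 − 2.34) + 0.6 × 0.09
   = 0.91 + 6.94 + 2.07 + 0.054 = 9.97
Deviation = 10.52 − 9.97 = 0.55 pp.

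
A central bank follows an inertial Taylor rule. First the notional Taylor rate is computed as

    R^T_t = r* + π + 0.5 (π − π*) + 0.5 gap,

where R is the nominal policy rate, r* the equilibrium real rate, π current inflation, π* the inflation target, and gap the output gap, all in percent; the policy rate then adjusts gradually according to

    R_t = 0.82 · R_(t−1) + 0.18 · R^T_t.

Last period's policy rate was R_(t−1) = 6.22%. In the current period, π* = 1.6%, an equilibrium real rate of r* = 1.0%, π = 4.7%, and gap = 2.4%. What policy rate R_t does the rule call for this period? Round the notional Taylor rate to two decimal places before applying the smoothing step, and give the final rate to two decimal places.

R^T_t = 1.0 + 4.7 + 0.5 × (4.7 − 1.6) + 0.5 × 2.4
   = 1.0 + 4.7 + 1.55 + 1.2 = 8.45
R_t = 0.82 × 6.22 + 0.18 × 8.45 = 5.1004 + 1.521 = 6.62

6.62%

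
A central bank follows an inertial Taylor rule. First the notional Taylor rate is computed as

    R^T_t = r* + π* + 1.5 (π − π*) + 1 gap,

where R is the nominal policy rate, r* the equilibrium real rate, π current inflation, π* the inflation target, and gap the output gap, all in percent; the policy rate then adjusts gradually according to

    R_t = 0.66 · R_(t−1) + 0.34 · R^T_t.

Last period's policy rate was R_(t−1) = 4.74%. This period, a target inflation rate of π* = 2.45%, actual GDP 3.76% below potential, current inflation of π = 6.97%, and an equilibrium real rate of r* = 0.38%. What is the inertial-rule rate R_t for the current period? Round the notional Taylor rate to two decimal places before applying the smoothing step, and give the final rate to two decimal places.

Output 3.76% below potential → gap = -3.76.
R^T_t = 0.38 + 2.45 + 1.5 × (6.97 − 2.45) + 1 × (-3.76)
   = 0.38 + 2.45 + 6.78 − 3.76 = 5.85
R_t = 0.66 × 4.74 + 0.34 × 5.85 = 3.1284 + 1.989 = 5.12

5.12%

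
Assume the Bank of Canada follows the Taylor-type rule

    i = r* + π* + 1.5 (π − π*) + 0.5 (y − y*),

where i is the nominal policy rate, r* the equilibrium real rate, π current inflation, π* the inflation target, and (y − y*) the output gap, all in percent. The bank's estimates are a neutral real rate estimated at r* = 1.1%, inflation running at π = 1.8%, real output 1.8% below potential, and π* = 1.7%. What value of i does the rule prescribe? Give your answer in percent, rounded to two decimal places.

Output 1.8% below potential → (y − y*) = -1.8.
i = 1.1 + 1.7 + 1.5 × (1.8 − 1.7) + 0.5 × (-1.8)
   = 1.1 + 1.7 + 0.15 − 0.9 = 2.05

2.05%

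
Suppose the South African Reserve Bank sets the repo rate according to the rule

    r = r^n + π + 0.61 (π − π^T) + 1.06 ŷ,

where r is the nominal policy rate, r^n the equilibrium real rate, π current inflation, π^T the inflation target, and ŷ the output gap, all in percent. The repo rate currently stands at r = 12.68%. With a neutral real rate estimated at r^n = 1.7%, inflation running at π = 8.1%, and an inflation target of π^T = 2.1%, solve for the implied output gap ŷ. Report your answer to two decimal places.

1.06 ŷ = 12.68 − 1.7 − 8.1 − 0.61 × (8.1 − 2.1) = -0.78
ŷ = -0.78 / 1.06 = -0.74

-0.74%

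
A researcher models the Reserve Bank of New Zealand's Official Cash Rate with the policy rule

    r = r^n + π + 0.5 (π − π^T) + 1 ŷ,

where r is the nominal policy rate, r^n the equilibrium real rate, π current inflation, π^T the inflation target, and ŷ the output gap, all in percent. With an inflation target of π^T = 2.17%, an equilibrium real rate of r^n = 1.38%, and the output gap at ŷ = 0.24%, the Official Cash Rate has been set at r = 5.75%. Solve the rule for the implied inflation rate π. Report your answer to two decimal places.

Collecting π: r = r^n + (1 + 0.5) π − 0.5 π^T + 1 ŷ
1.5 π = 5.75 − 1.38 + 0.5 × 2.17 − 1 × 0.24 = 5.215
π = 5.215 / 1.5 = 3.48

3.48%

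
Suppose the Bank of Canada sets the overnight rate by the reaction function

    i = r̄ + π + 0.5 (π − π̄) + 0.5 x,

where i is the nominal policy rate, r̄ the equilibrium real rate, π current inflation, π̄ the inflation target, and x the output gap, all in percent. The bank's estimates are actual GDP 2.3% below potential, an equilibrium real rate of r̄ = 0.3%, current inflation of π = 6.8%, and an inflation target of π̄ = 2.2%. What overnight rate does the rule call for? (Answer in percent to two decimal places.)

Output 2.3% below potential → x = -2.3.
i = 0.3 + 6.8 + 0.5 × (6.8 − 2.2) + 0.5 × (-2.3)
   = 0.3 + 6.8 + 2.3 − 1.15 = 8.25

8.25%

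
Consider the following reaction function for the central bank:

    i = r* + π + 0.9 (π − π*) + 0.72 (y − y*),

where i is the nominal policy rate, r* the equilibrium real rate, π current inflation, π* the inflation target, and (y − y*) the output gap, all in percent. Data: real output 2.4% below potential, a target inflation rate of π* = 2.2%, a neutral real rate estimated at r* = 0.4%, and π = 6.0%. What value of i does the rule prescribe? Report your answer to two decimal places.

Output 2.4% below potential → (y − y*) = -2.4.
i = 0.4 + 6.0 + 0.9 × (6.0 − 2.2) + 0.72 × (-2.4)
   = 0.4 + 6 + 3.42 − 1.728 = 8.09

8.09%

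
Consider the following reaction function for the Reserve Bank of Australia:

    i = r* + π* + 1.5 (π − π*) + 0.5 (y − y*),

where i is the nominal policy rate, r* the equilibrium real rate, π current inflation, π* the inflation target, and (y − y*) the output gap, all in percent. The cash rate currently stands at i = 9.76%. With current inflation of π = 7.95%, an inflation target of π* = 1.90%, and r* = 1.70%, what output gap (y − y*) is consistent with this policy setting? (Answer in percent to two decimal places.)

0.5 (y − y*) = 9.76 − 1.70 − 1.90 − 1.5 × (7.95 − 1.90) = -2.915
(y − y*) = -2.915 / 0.5 = -5.83

-5.83%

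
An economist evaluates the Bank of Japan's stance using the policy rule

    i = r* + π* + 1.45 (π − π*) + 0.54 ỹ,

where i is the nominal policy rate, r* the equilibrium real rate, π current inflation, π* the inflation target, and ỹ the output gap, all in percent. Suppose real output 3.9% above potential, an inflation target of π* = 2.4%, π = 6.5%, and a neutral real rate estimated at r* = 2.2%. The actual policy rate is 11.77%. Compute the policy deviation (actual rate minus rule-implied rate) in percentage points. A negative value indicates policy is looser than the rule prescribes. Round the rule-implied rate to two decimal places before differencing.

-0.88 pp

Output 3.9% above potential → ỹ = 3.9.
i = 2.2 + 2.4 + 1.45 × (6.5 − 2.4) + 0.54 × 3.9
   = 2.2 + 2.4 + 5.945 + 2.106 = 12.65
Deviation = 11.77 − 12.65 = -0.88 pp.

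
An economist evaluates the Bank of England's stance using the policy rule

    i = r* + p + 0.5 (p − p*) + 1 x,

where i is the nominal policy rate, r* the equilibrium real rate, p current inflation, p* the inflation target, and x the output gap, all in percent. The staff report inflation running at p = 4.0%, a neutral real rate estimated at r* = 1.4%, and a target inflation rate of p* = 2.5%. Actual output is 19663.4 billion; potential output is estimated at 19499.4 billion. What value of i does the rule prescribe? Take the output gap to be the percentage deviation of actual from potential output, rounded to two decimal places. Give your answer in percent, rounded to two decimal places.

Output gap = 100 × (19663.4 − 19499.4) / 19499.4 = 0.84%.
i = 1.40 + 4.00 + 0.5 × (4.00 − 2.50) + 1 × 0.84
   = 1.40 + 4 + 0.75 + 0.84 = 6.99

6.99%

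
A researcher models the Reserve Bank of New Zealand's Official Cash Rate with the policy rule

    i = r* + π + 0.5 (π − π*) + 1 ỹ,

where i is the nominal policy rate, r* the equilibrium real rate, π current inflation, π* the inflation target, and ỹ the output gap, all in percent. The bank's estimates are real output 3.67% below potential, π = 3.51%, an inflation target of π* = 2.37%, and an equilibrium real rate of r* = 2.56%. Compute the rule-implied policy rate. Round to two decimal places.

2.97%

Output 3.67% below potential → ỹ = -3.67.
i = 2.56 + 3.51 + 0.5 × (3.51 − 2.37) + 1 × (-3.67)
   = 2.56 + 3.51 + 0.57 − 3.67 = 2.97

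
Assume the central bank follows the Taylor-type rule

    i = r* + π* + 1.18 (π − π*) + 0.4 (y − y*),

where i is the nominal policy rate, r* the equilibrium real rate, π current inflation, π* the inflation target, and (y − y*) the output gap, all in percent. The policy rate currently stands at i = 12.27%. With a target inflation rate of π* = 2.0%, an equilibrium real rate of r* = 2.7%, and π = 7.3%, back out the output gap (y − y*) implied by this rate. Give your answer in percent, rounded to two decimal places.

3.29%

0.4 (y − y*) = 12.27 − 2.7 − 2.0 − 1.18 × (7.3 − 2.0) = 1.316
(y − y*) = 1.316 / 0.4 = 3.29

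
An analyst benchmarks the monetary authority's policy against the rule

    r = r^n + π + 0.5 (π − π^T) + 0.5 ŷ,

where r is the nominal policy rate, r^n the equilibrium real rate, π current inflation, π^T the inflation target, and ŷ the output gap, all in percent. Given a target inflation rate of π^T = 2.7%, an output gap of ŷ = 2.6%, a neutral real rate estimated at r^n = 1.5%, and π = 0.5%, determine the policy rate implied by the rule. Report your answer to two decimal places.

r = 1.5 + 0.5 + 0.5 × (0.5 − 2.7) + 0.5 × 2.6
   = 1.5 + 0.5 − 1.1 + 1.3 = 2.20

2.20%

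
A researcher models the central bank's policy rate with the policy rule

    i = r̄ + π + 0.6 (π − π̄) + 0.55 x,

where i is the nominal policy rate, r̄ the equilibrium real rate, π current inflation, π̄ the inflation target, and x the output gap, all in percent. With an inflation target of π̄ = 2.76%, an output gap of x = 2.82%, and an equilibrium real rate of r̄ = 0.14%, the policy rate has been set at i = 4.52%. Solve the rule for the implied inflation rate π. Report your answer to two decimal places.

Collecting π: i = r̄ + (1 + 0.6) π − 0.6 π̄ + 0.55 x
1.6 π = 4.52 − 0.14 + 0.6 × 2.76 − 0.55 × 2.82 = 4.485
π = 4.485 / 1.6 = 2.80

2.80%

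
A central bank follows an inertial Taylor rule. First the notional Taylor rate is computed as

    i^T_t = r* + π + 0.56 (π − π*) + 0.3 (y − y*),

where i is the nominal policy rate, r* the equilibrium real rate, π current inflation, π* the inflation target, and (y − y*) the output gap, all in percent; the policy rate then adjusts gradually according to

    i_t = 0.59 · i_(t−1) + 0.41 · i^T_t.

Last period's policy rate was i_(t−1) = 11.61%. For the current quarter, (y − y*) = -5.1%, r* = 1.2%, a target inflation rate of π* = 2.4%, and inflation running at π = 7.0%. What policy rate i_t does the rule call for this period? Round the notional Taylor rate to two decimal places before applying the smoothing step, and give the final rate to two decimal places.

i^T_t = 1.2 + 7.0 + 0.56 × (7.0 − 2.4) + 0.3 × (-5.1)
   = 1.2 + 7 + 2.576 − 1.53 = 9.25
i_t = 0.59 × 11.61 + 0.41 × 9.25 = 6.8499 + 3.7925 = 10.64

10.64%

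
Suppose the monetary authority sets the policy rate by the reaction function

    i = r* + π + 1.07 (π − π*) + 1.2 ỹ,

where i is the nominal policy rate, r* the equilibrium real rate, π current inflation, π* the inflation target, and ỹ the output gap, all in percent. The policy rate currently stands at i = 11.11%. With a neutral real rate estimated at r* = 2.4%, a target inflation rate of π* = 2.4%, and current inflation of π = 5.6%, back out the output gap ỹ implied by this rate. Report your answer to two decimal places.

1.2 ỹ = 11.11 − 2.4 − 5.6 − 1.07 × (5.6 − 2.4) = -0.314
ỹ = -0.314 / 1.2 = -0.26

-0.26%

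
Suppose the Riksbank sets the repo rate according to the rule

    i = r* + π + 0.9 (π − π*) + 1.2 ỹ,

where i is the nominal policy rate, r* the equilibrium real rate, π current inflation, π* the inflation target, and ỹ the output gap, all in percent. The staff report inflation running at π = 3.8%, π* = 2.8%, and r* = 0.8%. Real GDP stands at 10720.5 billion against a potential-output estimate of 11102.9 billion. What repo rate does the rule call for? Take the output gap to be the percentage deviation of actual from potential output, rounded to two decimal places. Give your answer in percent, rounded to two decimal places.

1.37%

Output gap = 100 × (10720.5 − 11102.9) / 11102.9 = -3.44%.
i = 0.80 + 3.80 + 0.9 × (3.80 − 2.80) + 1.2 × (-3.44)
   = 0.80 + 3.8 + 0.9 − 4.128 = 1.37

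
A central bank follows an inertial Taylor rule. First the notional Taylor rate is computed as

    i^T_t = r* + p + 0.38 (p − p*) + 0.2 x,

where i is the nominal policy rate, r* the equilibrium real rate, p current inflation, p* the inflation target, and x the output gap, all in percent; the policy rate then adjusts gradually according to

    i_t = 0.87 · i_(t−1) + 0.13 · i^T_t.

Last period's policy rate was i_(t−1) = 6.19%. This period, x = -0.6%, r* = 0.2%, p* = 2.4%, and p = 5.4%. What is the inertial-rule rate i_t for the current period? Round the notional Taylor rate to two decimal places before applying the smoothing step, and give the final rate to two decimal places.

i^T_t = 0.2 + 5.4 + 0.38 × (5.4 − 2.4) + 0.2 × (-0.6)
   = 0.2 + 5.4 + 1.14 − 0.12 = 6.62
i_t = 0.87 × 6.19 + 0.13 × 6.62 = 5.3853 + 0.8606 = 6.25

6.25%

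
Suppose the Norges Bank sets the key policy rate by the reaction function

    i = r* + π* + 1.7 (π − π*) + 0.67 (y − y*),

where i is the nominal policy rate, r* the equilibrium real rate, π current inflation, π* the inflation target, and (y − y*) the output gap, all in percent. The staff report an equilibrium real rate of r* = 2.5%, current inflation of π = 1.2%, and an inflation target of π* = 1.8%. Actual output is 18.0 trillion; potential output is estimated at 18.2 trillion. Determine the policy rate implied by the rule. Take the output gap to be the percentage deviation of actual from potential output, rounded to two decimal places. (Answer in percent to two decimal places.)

2.54%

Output gap = 100 × (18.0 − 18.2) / 18.2 = -1.10%.
i = 2.50 + 1.80 + 1.7 × (1.20 − 1.80) + 0.67 × (-1.10)
   = 2.50 + 1.8 − 1.02 − 0.737 = 2.54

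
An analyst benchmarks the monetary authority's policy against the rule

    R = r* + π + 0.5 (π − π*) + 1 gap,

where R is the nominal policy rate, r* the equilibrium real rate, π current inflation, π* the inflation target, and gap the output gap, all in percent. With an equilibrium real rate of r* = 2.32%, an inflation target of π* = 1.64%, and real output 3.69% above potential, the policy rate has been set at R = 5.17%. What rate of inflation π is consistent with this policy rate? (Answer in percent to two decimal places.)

Output 3.69% above potential → gap = 3.69.
Collecting π: R = r* + (1 + 0.5) π − 0.5 π* + 1 gap
1.5 π = 5.17 − 2.32 + 0.5 × 1.64 − 1 × 3.69 = -0.02
π = -0.02 / 1.5 = -0.01

-0.01%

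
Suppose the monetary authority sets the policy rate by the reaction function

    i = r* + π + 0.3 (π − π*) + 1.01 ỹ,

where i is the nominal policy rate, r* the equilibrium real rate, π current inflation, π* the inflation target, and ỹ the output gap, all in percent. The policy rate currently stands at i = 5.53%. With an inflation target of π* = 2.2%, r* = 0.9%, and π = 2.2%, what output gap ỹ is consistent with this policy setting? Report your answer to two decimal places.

1.01 ỹ = 5.53 − 0.9 − 2.2 − 0.3 × (2.2 − 2.2) = 2.43
ỹ = 2.43 / 1.01 = 2.41

2.41%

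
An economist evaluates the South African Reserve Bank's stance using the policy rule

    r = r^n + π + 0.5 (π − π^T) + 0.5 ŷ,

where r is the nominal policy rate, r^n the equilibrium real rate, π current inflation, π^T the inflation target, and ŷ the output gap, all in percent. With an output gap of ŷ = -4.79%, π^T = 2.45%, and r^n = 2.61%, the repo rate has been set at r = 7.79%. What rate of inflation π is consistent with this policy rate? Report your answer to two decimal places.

5.87%

Collecting π: r = r^n + (1 + 0.5) π − 0.5 π^T + 0.5 ŷ
1.5 π = 7.79 − 2.61 + 0.5 × 2.45 − 0.5 × (-4.79) = 8.8
π = 8.8 / 1.5 = 5.87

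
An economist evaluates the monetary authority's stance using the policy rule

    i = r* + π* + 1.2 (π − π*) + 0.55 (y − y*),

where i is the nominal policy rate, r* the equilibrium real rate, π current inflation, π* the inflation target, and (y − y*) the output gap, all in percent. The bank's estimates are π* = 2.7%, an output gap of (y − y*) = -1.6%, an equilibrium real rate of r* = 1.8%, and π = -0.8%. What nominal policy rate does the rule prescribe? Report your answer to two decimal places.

i = 1.8 + 2.7 + 1.2 × (-0.8 − 2.7) + 0.55 × (-1.6)
   = 1.8 + 2.7 − 4.2 − 0.88 = -0.58

-0.58%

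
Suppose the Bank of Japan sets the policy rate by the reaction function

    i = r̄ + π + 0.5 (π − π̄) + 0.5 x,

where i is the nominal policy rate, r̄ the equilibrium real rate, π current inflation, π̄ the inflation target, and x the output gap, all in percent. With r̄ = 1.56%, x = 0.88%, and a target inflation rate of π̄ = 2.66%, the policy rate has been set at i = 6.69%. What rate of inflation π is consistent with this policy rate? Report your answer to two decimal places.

Collecting π: i = r̄ + (1 + 0.5) π − 0.5 π̄ + 0.5 x
1.5 π = 6.69 − 1.56 + 0.5 × 2.66 − 0.5 × 0.88 = 6.02
π = 6.02 / 1.5 = 4.01

4.01%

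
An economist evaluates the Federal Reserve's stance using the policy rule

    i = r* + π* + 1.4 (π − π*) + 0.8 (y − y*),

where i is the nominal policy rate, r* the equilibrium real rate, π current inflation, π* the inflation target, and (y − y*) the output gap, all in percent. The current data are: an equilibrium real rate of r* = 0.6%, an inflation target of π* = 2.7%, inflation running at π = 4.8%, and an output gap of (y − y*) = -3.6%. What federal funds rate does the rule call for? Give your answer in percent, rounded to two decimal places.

i = 0.6 + 2.7 + 1.4 × (4.8 − 2.7) + 0.8 × (-3.6)
   = 0.6 + 2.7 + 2.94 − 2.88 = 3.36

3.36%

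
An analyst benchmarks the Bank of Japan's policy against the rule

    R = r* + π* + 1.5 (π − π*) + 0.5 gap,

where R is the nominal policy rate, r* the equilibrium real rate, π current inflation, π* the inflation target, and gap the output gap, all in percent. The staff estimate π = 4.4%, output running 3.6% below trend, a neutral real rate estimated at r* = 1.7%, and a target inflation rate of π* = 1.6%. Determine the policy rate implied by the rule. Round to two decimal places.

Output 3.6% below potential → gap = -3.6.
R = 1.7 + 1.6 + 1.5 × (4.4 − 1.6) + 0.5 × (-3.6)
   = 1.7 + 1.6 + 4.2 − 1.8 = 5.70

5.70%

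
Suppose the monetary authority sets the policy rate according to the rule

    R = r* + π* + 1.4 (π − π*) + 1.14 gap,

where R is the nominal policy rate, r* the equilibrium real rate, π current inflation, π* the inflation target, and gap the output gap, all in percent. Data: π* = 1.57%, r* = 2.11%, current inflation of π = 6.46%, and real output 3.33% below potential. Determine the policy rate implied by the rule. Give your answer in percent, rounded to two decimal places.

6.73%

Output 3.33% below potential → gap = -3.33.
R = 2.11 + 1.57 + 1.4 × (6.46 − 1.57) + 1.14 × (-3.33)
   = 2.11 + 1.57 + 6.846 − 3.7962 = 6.73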